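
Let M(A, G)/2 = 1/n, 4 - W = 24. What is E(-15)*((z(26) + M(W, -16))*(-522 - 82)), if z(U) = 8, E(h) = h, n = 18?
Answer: 220460/3 ≈ 73487.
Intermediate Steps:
W = -20 (W = 4 - 1*24 = 4 - 24 = -20)
M(A, G) = ⅑ (M(A, G) = 2/18 = 2*(1/18) = ⅑)
E(-15)*((z(26) + M(W, -16))*(-522 - 82)) = -15*(8 + ⅑)*(-522 - 82) = -365*(-604)/3 = -15*(-44092/9) = 220460/3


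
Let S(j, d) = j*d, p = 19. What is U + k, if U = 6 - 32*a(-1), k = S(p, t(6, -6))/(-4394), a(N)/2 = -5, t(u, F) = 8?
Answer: 716146/2197 ≈ 325.97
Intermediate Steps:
a(N) = -10 (a(N) = 2*(-5) = -10)
S(j, d) = d*j
k = -76/2197 (k = (8*19)/(-4394) = 152*(-1/4394) = -76/2197 ≈ -0.034593)
U = 326 (U = 6 - 32*(-10) = 6 + 320 = 326)
U + k = 326 - 76/2197 = 716146/2197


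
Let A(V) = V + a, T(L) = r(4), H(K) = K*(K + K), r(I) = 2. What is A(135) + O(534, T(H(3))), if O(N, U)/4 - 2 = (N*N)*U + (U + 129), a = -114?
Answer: 2281801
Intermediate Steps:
H(K) = 2*K² (H(K) = K*(2*K) = 2*K²)
T(L) = 2
O(N, U) = 524 + 4*U + 4*U*N² (O(N, U) = 8 + 4*((N*N)*U + (U + 129)) = 8 + 4*(N²*U + (129 + U)) = 8 + 4*(U*N² + (129 + U)) = 8 + 4*(129 + U + U*N²) = 8 + (516 + 4*U + 4*U*N²) = 524 + 4*U + 4*U*N²)
A(V) = -114 + V (A(V) = V - 114 = -114 + V)
A(135) + O(534, T(H(3))) = (-114 + 135) + (524 + 4*2 + 4*2*534²) = 21 + (524 + 8 + 4*2*285156) = 21 + (524 + 8 + 2281248) = 21 + 2281780 = 2281801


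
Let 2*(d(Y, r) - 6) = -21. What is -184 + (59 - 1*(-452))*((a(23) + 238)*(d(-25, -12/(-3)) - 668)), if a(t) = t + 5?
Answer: -91410419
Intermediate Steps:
d(Y, r) = -9/2 (d(Y, r) = 6 + (½)*(-21) = 6 - 21/2 = -9/2)
a(t) = 5 + t
-184 + (59 - 1*(-452))*((a(23) + 238)*(d(-25, -12/(-3)) - 668)) = -184 + (59 - 1*(-452))*(((5 + 23) + 238)*(-9/2 - 668)) = -184 + (59 + 452)*((28 + 238)*(-1345/2)) = -184 + 511*(266*(-1345/2)) = -184 + 511*(-178885) = -184 - 91410235 = -91410419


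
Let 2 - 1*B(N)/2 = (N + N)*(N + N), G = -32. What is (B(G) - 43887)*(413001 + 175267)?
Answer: -30634056100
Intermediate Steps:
B(N) = 4 - 8*N² (B(N) = 4 - 2*(N + N)*(N + N) = 4 - 2*2*N*2*N = 4 - 8*N²)
(B(G) - 43887)*(413001 + 175267) = ((4 - 8*(-32)²) - 43887)*(413001 + 175267) = ((4 - 8*1024) - 43887)*588268 = ((4 - 8192) - 43887)*588268 = (-8188 - 43887)*588268 = -52075*588268 = -30634056100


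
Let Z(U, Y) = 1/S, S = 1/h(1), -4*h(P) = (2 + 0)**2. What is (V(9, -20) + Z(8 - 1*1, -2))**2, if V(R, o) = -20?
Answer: 441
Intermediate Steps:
h(P) = -1 (h(P) = -(2 + 0)**2/4 = -1/4*2**2 = -1/4*4 = -1)
S = -1 (S = 1/(-1) = -1)
Z(U, Y) = -1 (Z(U, Y) = 1/(-1) = -1)
(V(9, -20) + Z(8 - 1*1, -2))**2 = (-20 - 1)**2 = (-21)**2 = 441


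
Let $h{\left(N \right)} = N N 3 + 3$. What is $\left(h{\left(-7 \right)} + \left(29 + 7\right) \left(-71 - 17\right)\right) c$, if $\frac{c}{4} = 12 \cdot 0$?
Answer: $0$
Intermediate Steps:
$c = 0$ ($c = 4 \cdot 12 \cdot 0 = 4 \cdot 0 = 0$)
$h{\left(N \right)} = 3 + 3 N^{2}$ ($h{\left(N \right)} = N 3 N + 3 = 3 N^{2} + 3 = 3 + 3 N^{2}$)
$\left(h{\left(-7 \right)} + \left(29 + 7\right) \left(-71 - 17\right)\right) c = \left(\left(3 + 3 \left(-7\right)^{2}\right) + \left(29 + 7\right) \left(-71 - 17\right)\right) 0 = \left(\left(3 + 3 \cdot 49\right) + 36 \left(-88\right)\right) 0 = \left(\left(3 + 147\right) - 3168\right) 0 = \left(150 - 3168\right) 0 = \left(-3018\right) 0 = 0$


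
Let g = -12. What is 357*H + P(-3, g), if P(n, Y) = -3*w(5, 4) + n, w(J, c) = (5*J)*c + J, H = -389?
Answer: -139191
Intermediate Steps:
w(J, c) = J + 5*J*c (w(J, c) = 5*J*c + J = J + 5*J*c)
P(n, Y) = -315 + n (P(n, Y) = -15*(1 + 5*4) + n = -15*(1 + 20) + n = -15*21 + n = -3*105 + n = -315 + n)
357*H + P(-3, g) = 357*(-389) + (-315 - 3) = -138873 - 318 = -139191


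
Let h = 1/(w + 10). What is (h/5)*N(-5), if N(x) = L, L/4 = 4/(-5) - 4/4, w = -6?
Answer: -9/25 ≈ -0.36000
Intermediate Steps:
L = -36/5 (L = 4*(4/(-5) - 4/4) = 4*(4*(-1/5) - 4*1/4) = 4*(-4/5 - 1) = 4*(-9/5) = -36/5 ≈ -7.2000)
N(x) = -36/5
h = 1/4 (h = 1/(-6 + 10) = 1/4 ≈ 0.25000)
(h/5)*N(-5) = ((1/4)/5)*(-36/5) = ((1/4)*(1/5))*(-36/5) = (1/20)*(-36/5) = -9/25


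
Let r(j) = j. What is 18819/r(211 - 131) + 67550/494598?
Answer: 4656621881/19783920 ≈ 235.37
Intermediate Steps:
18819/r(211 - 131) + 67550/494598 = 18819/(211 - 131) + 67550/494598 = 18819/80 + 67550*(1/494598) = 18819*(1/80) + 33775/247299 = 18819/80 + 33775/247299 = 4656621881/19783920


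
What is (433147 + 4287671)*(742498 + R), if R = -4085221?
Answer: -15780386907414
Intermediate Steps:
(433147 + 4287671)*(742498 + R) = (433147 + 4287671)*(742498 - 4085221) = 4720818*(-3342723) = -15780386907414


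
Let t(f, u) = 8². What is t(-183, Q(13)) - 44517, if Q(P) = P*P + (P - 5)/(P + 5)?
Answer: -44453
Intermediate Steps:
Q(P) = P² + (-5 + P)/(5 + P)
t(f, u) = 64
t(-183, Q(13)) - 44517 = 64 - 44517 = -44453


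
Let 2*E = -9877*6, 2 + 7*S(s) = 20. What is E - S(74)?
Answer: -207435/7 ≈ -29634.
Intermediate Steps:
S(s) = 18/7 (S(s) = -2/7 + (⅐)*20 = -2/7 + 20/7 = 18/7)
E = -29631 (E = (-9877*6)/2 = (½)*(-59262) = -29631)
E - S(74) = -29631 - 1*18/7 = -29631 - 18/7 = -207435/7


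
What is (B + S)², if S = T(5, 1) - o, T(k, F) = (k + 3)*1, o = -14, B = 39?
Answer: 3721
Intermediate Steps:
T(k, F) = 3 + k (T(k, F) = (3 + k)*1 = 3 + k)
S = 22 (S = (3 + 5) - 1*(-14) = 8 + 14 = 22)
(B + S)² = (39 + 22)² = 61² = 3721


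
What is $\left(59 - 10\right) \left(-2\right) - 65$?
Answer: $-163$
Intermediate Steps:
$\left(59 - 10\right) \left(-2\right) - 65 = 49 \left(-2\right) - 65 = -98 - 65 = -163$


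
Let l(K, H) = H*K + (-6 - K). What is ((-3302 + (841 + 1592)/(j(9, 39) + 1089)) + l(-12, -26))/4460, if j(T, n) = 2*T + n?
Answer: -1139077/1703720 ≈ -0.66858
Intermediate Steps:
j(T, n) = n + 2*T
l(K, H) = -6 - K + H*K
((-3302 + (841 + 1592)/(j(9, 39) + 1089)) + l(-12, -26))/4460 = ((-3302 + (841 + 1592)/((39 + 2*9) + 1089)) + (-6 - 1*(-12) - 26*(-12)))/4460 = ((-3302 + 2433/((39 + 18) + 1089)) + (-6 + 12 + 312))*(1/4460) = ((-3302 + 2433/(57 + 1089)) + 318)*(1/4460) = ((-3302 + 2433/1146) + 318)*(1/4460) = ((-3302 + 2433*(1/1146)) + 318)*(1/4460) = ((-3302 + 811/382) + 318)*(1/4460) = (-1260553/382 + 318)*(1/4460) = -1139077/382*1/4460 = -1139077/1703720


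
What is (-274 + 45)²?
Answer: 52441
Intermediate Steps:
(-274 + 45)² = (-229)² = 52441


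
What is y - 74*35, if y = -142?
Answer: -2732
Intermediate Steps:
y - 74*35 = -142 - 74*35 = -142 - 2590 = -2732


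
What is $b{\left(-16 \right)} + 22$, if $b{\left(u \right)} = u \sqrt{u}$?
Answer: $22 - 64 i \approx 22.0 - 64.0 i$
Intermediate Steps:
$b{\left(u \right)} = u^{\frac{3}{2}}$
$b{\left(-16 \right)} + 22 = \left(-16\right)^{\frac{3}{2}} + 22 = - 64 i + 22 = 22 - 64 i$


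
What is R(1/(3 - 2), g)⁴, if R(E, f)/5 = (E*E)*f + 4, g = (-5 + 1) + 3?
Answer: 50625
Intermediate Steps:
g = -1 (g = -4 + 3 = -1)
R(E, f) = 20 + 5*f*E² (R(E, f) = 5*((E*E)*f + 4) = 5*(E²*f + 4) = 5*(f*E² + 4) = 5*(4 + f*E²) = 20 + 5*f*E²)
R(1/(3 - 2), g)⁴ = (20 + 5*(-1)*(1/(3 - 2))²)⁴ = (20 + 5*(-1)*(1/1)²)⁴ = (20 + 5*(-1)*1²)⁴ = (20 + 5*(-1)*1)⁴ = (20 - 5)⁴ = 15⁴ = 50625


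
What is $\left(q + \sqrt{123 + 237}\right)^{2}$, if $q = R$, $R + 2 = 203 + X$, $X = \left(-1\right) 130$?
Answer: $5401 + 852 \sqrt{10} \approx 8095.3$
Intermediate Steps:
$X = -130$
$R = 71$ ($R = -2 + \left(203 - 130\right) = -2 + 73 = 71$)
$q = 71$
$\left(q + \sqrt{123 + 237}\right)^{2} = \left(71 + \sqrt{123 + 237}\right)^{2} = \left(71 + \sqrt{360}\right)^{2} = \left(71 + 6 \sqrt{10}\right)^{2}$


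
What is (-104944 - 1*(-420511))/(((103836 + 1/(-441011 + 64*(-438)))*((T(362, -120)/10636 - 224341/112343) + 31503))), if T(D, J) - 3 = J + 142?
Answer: 176859578562354152388/1833197979283493508439421 ≈ 9.6476e-5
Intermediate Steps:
T(D, J) = 145 + J (T(D, J) = 3 + (J + 142) = 3 + (142 + J) = 145 + J)
(-104944 - 1*(-420511))/(((103836 + 1/(-441011 + 64*(-438)))*((T(362, -120)/10636 - 224341/112343) + 31503))) = (-104944 - 1*(-420511))/(((103836 + 1/(-441011 + 64*(-438)))*(((145 - 120)/10636 - 224341/112343) + 31503))) = (-104944 + 420511)/(((103836 + 1/(-441011 - 28032))*((25*(1/10636) - 224341*1/112343) + 31503))) = 315567/(((103836 + 1/(-469043))*((25/10636 - 224341/112343) + 31503))) = 315567/(((103836 - 1/469043)*(-2383282301/1194880148 + 31503))) = 315567/(((48703548947/469043)*(37639926020143/1194880148))) = 315567/(1833197979283493508439421/560450169258364) = 315567*(560450169258364/1833197979283493508439421) = 176859578562354152388/1833197979283493508439421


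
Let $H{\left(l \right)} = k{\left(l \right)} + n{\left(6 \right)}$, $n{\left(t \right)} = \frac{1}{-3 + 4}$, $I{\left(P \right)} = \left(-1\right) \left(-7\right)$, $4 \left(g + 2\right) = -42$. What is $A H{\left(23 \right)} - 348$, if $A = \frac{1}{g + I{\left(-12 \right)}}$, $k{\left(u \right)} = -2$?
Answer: $- \frac{3826}{11} \approx -347.82$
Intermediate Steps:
$g = - \frac{25}{2}$ ($g = -2 + \frac{1}{4} \left(-42\right) = -2 - \frac{21}{2} = - \frac{25}{2} \approx -12.5$)
$I{\left(P \right)} = 7$
$n{\left(t \right)} = 1$ ($n{\left(t \right)} = 1^{-1} = 1$)
$A = - \frac{2}{11}$ ($A = \frac{1}{- \frac{25}{2} + 7} = \frac{1}{- \frac{11}{2}} = - \frac{2}{11} \approx -0.18182$)
$H{\left(l \right)} = -1$ ($H{\left(l \right)} = -2 + 1 = -1$)
$A H{\left(23 \right)} - 348 = \left(- \frac{2}{11}\right) \left(-1\right) - 348 = \frac{2}{11} - 348 = - \frac{3826}{11}$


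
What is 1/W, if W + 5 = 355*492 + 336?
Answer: 1/174991 ≈ 5.7146e-6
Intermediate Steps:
W = 174991 (W = -5 + (355*492 + 336) = -5 + (174660 + 336) = -5 + 174996 = 174991)
1/W = 1/174991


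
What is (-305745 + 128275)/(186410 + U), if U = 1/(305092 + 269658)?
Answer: -102000882500/107139147501 ≈ -0.95204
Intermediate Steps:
U = 1/574750 ≈ 1.7399e-6
(-305745 + 128275)/(186410 + U) = (-305745 + 128275)/(186410 + 1/574750) = -177470/107139147501/574750 = -177470*574750/107139147501 = -102000882500/107139147501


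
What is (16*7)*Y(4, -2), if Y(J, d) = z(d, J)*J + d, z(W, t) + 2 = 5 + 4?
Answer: 2912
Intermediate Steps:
z(W, t) = 7 (z(W, t) = -2 + (5 + 4) = -2 + 9 = 7)
Y(J, d) = d + 7*J (Y(J, d) = 7*J + d = d + 7*J)
(16*7)*Y(4, -2) = (16*7)*(-2 + 7*4) = 112*(-2 + 28) = 112*26 = 2912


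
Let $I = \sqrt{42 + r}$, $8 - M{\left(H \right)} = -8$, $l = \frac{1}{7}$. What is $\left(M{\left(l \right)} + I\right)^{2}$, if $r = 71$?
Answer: $\left(16 + \sqrt{113}\right)^{2} \approx 709.17$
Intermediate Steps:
$l = \frac{1}{7} \approx 0.14286$
$M{\left(H \right)} = 16$ ($M{\left(H \right)} = 8 - -8 = 8 + 8 = 16$)
$I = \sqrt{113}$ ($I = \sqrt{42 + 71} = \sqrt{113} \approx 10.63$)
$\left(M{\left(l \right)} + I\right)^{2} = \left(16 + \sqrt{113}\right)^{2}$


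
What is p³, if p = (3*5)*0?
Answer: 0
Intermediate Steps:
p = 0 (p = 15*0 = 0)
p³ = 0³ = 0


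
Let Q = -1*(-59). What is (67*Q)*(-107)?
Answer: -422971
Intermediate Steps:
Q = 59
(67*Q)*(-107) = (67*59)*(-107) = 3953*(-107) = -422971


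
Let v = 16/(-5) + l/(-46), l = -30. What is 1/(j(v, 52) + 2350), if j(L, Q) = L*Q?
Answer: 115/255014 ≈ 0.00045096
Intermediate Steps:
v = -293/115 (v = 16/(-5) - 30/(-46) = 16*(-⅕) - 30*(-1/46) = -16/5 + 15/23 = -293/115 ≈ -2.5478)
1/(j(v, 52) + 2350) = 1/(-293/115*52 + 2350) = 1/(-15236/115 + 2350) = 1/(255014/115) = 115/255014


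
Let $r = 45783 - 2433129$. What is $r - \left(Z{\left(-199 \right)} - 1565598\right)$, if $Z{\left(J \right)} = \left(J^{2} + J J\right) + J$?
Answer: $-900751$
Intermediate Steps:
$r = -2387346$
$Z{\left(J \right)} = J + 2 J^{2}$ ($Z{\left(J \right)} = \left(J^{2} + J^{2}\right) + J = 2 J^{2} + J = J + 2 J^{2}$)
$r - \left(Z{\left(-199 \right)} - 1565598\right) = -2387346 - \left(- 199 \left(1 + 2 \left(-199\right)\right) - 1565598\right) = -2387346 - \left(- 199 \left(1 - 398\right) - 1565598\right) = -2387346 - \left(\left(-199\right) \left(-397\right) - 1565598\right) = -2387346 - \left(79003 - 1565598\right) = -2387346 - -1486595 = -2387346 + 1486595 = -900751$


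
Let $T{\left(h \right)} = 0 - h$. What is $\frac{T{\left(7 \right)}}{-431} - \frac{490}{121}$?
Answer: $- \frac{210343}{52151} \approx -4.0333$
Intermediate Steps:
$T{\left(h \right)} = - h$
$\frac{T{\left(7 \right)}}{-431} - \frac{490}{121} = \frac{\left(-1\right) 7}{-431} - \frac{490}{121} = \left(-7\right) \left(- \frac{1}{431}\right) - \frac{490}{121} = \frac{7}{431} - \frac{490}{121} = - \frac{210343}{52151}$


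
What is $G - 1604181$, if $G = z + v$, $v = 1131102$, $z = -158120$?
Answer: $-631199$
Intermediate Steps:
$G = 972982$ ($G = -158120 + 1131102 = 972982$)
$G - 1604181 = 972982 - 1604181 = -631199$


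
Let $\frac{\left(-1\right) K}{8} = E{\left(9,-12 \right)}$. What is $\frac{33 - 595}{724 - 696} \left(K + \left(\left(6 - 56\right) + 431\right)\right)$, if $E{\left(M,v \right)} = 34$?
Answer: $- \frac{30629}{14} \approx -2187.8$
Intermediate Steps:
$K = -272$ ($K = \left(-8\right) 34 = -272$)
$\frac{33 - 595}{724 - 696} \left(K + \left(\left(6 - 56\right) + 431\right)\right) = \frac{33 - 595}{724 - 696} \left(-272 + \left(\left(6 - 56\right) + 431\right)\right) = - \frac{562}{28} \left(-272 + \left(-50 + 431\right)\right) = \left(-562\right) \frac{1}{28} \left(-272 + 381\right) = \left(- \frac{281}{14}\right) 109 = - \frac{30629}{14}$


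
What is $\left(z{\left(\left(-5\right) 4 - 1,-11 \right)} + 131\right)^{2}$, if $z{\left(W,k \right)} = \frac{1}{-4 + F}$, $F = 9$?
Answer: $\frac{430336}{25} \approx 17213.0$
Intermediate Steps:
$z{\left(W,k \right)} = \frac{1}{5}$ ($z{\left(W,k \right)} = \frac{1}{-4 + 9} = \frac{1}{5}$)
$\left(z{\left(\left(-5\right) 4 - 1,-11 \right)} + 131\right)^{2} = \left(\frac{1}{5} + 131\right)^{2} = \left(\frac{656}{5}\right)^{2} = \frac{430336}{25}$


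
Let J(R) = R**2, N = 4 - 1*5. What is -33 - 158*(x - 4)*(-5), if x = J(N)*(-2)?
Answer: -4773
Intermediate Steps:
N = -1 (N = 4 - 5 = -1)
x = -2 (x = (-1)**2*(-2) = 1*(-2) = -2)
-33 - 158*(x - 4)*(-5) = -33 - 158*(-2 - 4)*(-5) = -33 - (-948)*(-5) = -33 - 158*30 = -33 - 4740 = -4773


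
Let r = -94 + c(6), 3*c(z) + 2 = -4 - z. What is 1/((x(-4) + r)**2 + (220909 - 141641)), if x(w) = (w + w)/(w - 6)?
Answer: 25/2217896 ≈ 1.1272e-5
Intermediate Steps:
c(z) = -2 - z/3 (c(z) = -2/3 + (-4 - z)/3 = -2/3 + (-4/3 - z/3) = -2 - z/3)
x(w) = 2*w/(-6 + w) (x(w) = (2*w)/(-6 + w) = 2*w/(-6 + w))
r = -98 (r = -94 + (-2 - 1/3*6) = -94 + (-2 - 2) = -94 - 4 = -98)
1/((x(-4) + r)**2 + (220909 - 141641)) = 1/((2*(-4)/(-6 - 4) - 98)**2 + (220909 - 141641)) = 1/((2*(-4)/(-10) - 98)**2 + 79268) = 1/((2*(-4)*(-1/10) - 98)**2 + 79268) = 1/((4/5 - 98)**2 + 79268) = 1/((-486/5)**2 + 79268) = 1/(236196/25 + 79268) = 1/(2217896/25) = 25/2217896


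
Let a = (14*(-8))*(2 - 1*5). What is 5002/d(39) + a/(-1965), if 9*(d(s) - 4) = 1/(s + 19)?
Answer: 1709999852/1368295 ≈ 1249.7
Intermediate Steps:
d(s) = 4 + 1/(9*(19 + s)) (d(s) = 4 + 1/(9*(s + 19)) = 4 + 1/(9*(19 + s)))
a = 336 (a = -112*(2 - 5) = -112*(-3) = 336)
5002/d(39) + a/(-1965) = 5002/(((685 + 36*39)/(9*(19 + 39)))) + 336/(-1965) = 5002/(((1/9)*(685 + 1404)/58)) + 336*(-1/1965) = 5002/(((1/9)*(1/58)*2089)) - 112/655 = 5002/(2089/522) - 112/655 = 5002*(522/2089) - 112/655 = 2611044/2089 - 112/655 = 1709999852/1368295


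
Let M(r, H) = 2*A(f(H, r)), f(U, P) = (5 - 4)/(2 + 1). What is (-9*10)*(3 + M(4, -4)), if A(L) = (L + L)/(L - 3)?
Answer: -225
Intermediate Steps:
f(U, P) = ⅓ (f(U, P) = 1/3 = 1*(⅓) = ⅓)
A(L) = 2*L/(-3 + L) (A(L) = (2*L)/(-3 + L) = 2*L/(-3 + L))
M(r, H) = -½ (M(r, H) = 2*(2*(⅓)/(-3 + ⅓)) = 2*(2*(⅓)/(-8/3)) = 2*(2*(⅓)*(-3/8)) = 2*(-¼) = -½)
(-9*10)*(3 + M(4, -4)) = (-9*10)*(3 - ½) = -90*5/2 = -225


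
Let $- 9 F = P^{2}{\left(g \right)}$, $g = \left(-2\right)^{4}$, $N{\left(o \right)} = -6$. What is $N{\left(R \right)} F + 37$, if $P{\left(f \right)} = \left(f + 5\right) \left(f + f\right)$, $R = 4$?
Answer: $301093$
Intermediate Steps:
$g = 16$
$P{\left(f \right)} = 2 f \left(5 + f\right)$ ($P{\left(f \right)} = \left(5 + f\right) 2 f = 2 f \left(5 + f\right)$)
$F = -50176$ ($F = - \frac{\left(2 \cdot 16 \left(5 + 16\right)\right)^{2}}{9} = - \frac{\left(2 \cdot 16 \cdot 21\right)^{2}}{9} = - \frac{672^{2}}{9} = \left(- \frac{1}{9}\right) 451584 = -50176$)
$N{\left(R \right)} F + 37 = \left(-6\right) \left(-50176\right) + 37 = 301056 + 37 = 301093$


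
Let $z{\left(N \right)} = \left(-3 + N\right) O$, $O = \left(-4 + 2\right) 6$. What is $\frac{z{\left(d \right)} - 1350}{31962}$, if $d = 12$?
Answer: $- \frac{243}{5327} \approx -0.045617$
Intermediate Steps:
$O = -12$ ($O = \left(-2\right) 6 = -12$)
$z{\left(N \right)} = 36 - 12 N$ ($z{\left(N \right)} = \left(-3 + N\right) \left(-12\right) = 36 - 12 N$)
$\frac{z{\left(d \right)} - 1350}{31962} = \frac{\left(36 - 144\right) - 1350}{31962} = \left(\left(36 - 144\right) - 1350\right) \frac{1}{31962} = \left(-108 - 1350\right) \frac{1}{31962} = \left(-1458\right) \frac{1}{31962} = - \frac{243}{5327}$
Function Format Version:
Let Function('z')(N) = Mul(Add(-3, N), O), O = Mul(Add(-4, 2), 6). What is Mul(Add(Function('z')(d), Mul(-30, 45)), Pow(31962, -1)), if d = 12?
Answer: Rational(-243, 5327) ≈ -0.045617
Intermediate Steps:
O = -12 (O = Mul(-2, 6) = -12)
Function('z')(N) = Add(36, Mul(-12, N)) (Function('z')(N) = Mul(Add(-3, N), -12) = Add(36, Mul(-12, N)))
Mul(Add(Function('z')(d), Mul(-30, 45)), Pow(31962, -1)) = Mul(Add(Add(36, Mul(-12, 12)), Mul(-30, 45)), Pow(31962, -1)) = Mul(Add(Add(36, -144), -1350), Rational(1, 31962)) = Mul(Add(-108, -1350), Rational(1, 31962)) = Mul(-1458, Rational(1, 31962)) = Rational(-243, 5327)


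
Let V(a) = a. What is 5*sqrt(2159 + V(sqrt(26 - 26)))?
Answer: 5*sqrt(2159) ≈ 232.33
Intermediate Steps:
5*sqrt(2159 + V(sqrt(26 - 26))) = 5*sqrt(2159 + sqrt(26 - 26)) = 5*sqrt(2159 + sqrt(0)) = 5*sqrt(2159 + 0) = 5*sqrt(2159)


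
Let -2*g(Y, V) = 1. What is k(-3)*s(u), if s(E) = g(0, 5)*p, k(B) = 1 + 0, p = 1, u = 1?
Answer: -½ ≈ -0.50000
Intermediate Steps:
g(Y, V) = -½ (g(Y, V) = -½*1 = -½)
k(B) = 1
s(E) = -½ (s(E) = -½*1 = -½)
k(-3)*s(u) = 1*(-½) = -½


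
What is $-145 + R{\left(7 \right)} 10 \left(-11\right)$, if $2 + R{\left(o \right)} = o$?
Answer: $-695$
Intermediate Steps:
$R{\left(o \right)} = -2 + o$
$-145 + R{\left(7 \right)} 10 \left(-11\right) = -145 + \left(-2 + 7\right) 10 \left(-11\right) = -145 + 5 \left(-110\right) = -145 - 550 = -695$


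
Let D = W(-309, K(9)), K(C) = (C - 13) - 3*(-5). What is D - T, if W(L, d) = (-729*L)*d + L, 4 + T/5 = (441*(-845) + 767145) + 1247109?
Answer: -5730463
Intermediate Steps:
T = 8208025 (T = -20 + 5*((441*(-845) + 767145) + 1247109) = -20 + 5*((-372645 + 767145) + 1247109) = -20 + 5*(394500 + 1247109) = -20 + 5*1641609 = -20 + 8208045 = 8208025)
K(C) = 2 + C (K(C) = (-13 + C) + 15 = 2 + C)
W(L, d) = L - 729*L*d (W(L, d) = -729*L*d + L = L - 729*L*d)
D = 2477562 (D = -309*(1 - 729*(2 + 9)) = -309*(1 - 729*11) = -309*(1 - 8019) = -309*(-8018) = 2477562)
D - T = 2477562 - 1*8208025 = 2477562 - 8208025 = -5730463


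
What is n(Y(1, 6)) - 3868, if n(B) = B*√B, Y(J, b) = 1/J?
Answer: -3867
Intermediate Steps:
n(B) = B^(3/2)
n(Y(1, 6)) - 3868 = (1/1)^(3/2) - 3868 = 1^(3/2) - 3868 = 1 - 3868 = -3867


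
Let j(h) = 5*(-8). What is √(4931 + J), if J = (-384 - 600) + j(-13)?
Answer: √3907 ≈ 62.506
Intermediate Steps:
j(h) = -40
J = -1024 (J = (-384 - 600) - 40 = -984 - 40 = -1024)
√(4931 + J) = √(4931 - 1024) = √3907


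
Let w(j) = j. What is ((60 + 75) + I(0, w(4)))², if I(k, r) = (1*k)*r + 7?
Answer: 20164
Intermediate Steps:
I(k, r) = 7 + k*r (I(k, r) = k*r + 7 = 7 + k*r)
((60 + 75) + I(0, w(4)))² = ((60 + 75) + (7 + 0*4))² = (135 + (7 + 0))² = (135 + 7)² = 142² = 20164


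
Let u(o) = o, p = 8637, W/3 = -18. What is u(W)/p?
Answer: -18/2879 ≈ -0.0062522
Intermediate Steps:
W = -54 (W = 3*(-18) = -54)
u(W)/p = -54/8637 = -54*1/8637 = -18/2879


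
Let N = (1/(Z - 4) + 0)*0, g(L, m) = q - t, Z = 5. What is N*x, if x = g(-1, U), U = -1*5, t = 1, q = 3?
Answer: 0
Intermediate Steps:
U = -5
g(L, m) = 2 (g(L, m) = 3 - 1*1 = 3 - 1 = 2)
x = 2
N = 0 (N = (1/(5 - 4) + 0)*0 = (1/1 + 0)*0 = (1 + 0)*0 = 1*0 = 0)
N*x = 0*2 = 0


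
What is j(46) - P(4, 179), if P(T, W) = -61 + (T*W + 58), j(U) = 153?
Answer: -560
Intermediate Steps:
P(T, W) = -3 + T*W (P(T, W) = -61 + (58 + T*W) = -3 + T*W)
j(46) - P(4, 179) = 153 - (-3 + 4*179) = 153 - (-3 + 716) = 153 - 1*713 = 153 - 713 = -560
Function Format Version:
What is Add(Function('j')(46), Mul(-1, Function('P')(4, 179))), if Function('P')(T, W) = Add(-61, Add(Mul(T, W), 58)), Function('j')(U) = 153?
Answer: -560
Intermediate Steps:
Function('P')(T, W) = Add(-3, Mul(T, W)) (Function('P')(T, W) = Add(-61, Add(58, Mul(T, W))) = Add(-3, Mul(T, W)))
Add(Function('j')(46), Mul(-1, Function('P')(4, 179))) = Add(153, Mul(-1, Add(-3, Mul(4, 179)))) = Add(153, Mul(-1, Add(-3, 716))) = Add(153, Mul(-1, 713)) = Add(153, -713) = -560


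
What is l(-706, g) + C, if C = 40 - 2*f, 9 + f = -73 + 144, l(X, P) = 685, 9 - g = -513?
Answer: 601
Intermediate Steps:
g = 522 (g = 9 - 1*(-513) = 9 + 513 = 522)
f = 62 (f = -9 + (-73 + 144) = -9 + 71 = 62)
C = -84 (C = 40 - 2*62 = 40 - 124 = -84)
l(-706, g) + C = 685 - 84 = 601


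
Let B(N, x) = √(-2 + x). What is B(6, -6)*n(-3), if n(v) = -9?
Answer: -18*I*√2 ≈ -25.456*I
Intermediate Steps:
B(6, -6)*n(-3) = √(-2 - 6)*(-9) = √(-8)*(-9) = (2*I*√2)*(-9) = -18*I*√2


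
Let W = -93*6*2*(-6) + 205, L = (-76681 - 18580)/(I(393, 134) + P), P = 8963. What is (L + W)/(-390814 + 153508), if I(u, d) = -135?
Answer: -20275589/698312456 ≈ -0.029035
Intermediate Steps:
L = -95261/8828 (L = (-76681 - 18580)/(-135 + 8963) = -95261/8828 ≈ -10.791)
W = 6901 (W = -1116*(-6) + 205 = -93*(-72) + 205 = 6696 + 205 = 6901)
(L + W)/(-390814 + 153508) = (-95261/8828 + 6901)/(-390814 + 153508) = (60826767/8828)/(-237306) = (60826767/8828)*(-1/237306) = -20275589/698312456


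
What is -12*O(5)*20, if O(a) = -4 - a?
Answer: 2160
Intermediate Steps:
-12*O(5)*20 = -12*(-4 - 1*5)*20 = -12*(-4 - 5)*20 = -12*(-9)*20 = 108*20 = 2160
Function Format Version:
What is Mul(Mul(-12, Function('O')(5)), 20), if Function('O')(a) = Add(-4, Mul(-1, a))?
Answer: 2160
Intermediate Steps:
Mul(Mul(-12, Function('O')(5)), 20) = Mul(Mul(-12, Add(-4, Mul(-1, 5))), 20) = Mul(Mul(-12, Add(-4, -5)), 20) = Mul(Mul(-12, -9), 20) = Mul(108, 20) = 2160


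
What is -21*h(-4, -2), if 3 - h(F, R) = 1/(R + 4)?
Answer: -105/2 ≈ -52.500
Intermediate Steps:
h(F, R) = 3 - 1/(4 + R) (h(F, R) = 3 - 1/(R + 4) = 3 - 1/(4 + R))
-21*h(-4, -2) = -21*(11 + 3*(-2))/(4 - 2) = -21*(11 - 6)/2 = -21*5/2 = -105/2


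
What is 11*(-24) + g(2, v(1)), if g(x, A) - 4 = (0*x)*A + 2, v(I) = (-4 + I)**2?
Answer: -258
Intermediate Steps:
g(x, A) = 6 (g(x, A) = 4 + ((0*x)*A + 2) = 4 + (0*A + 2) = 4 + (0 + 2) = 4 + 2 = 6)
11*(-24) + g(2, v(1)) = 11*(-24) + 6 = -264 + 6 = -258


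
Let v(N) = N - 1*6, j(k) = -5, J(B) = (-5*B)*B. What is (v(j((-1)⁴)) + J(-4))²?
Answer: 8281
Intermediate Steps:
J(B) = -5*B²
v(N) = -6 + N (v(N) = N - 6 = -6 + N)
(v(j((-1)⁴)) + J(-4))² = ((-6 - 5) - 5*(-4)²)² = (-11 - 5*16)² = (-11 - 80)² = (-91)² = 8281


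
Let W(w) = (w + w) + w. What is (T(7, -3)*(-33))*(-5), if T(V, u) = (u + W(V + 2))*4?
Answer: 15840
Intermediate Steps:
W(w) = 3*w (W(w) = 2*w + w = 3*w)
T(V, u) = 24 + 4*u + 12*V (T(V, u) = (u + 3*(V + 2))*4 = (u + 3*(2 + V))*4 = (u + (6 + 3*V))*4 = (6 + u + 3*V)*4 = 24 + 4*u + 12*V)
(T(7, -3)*(-33))*(-5) = ((24 + 4*(-3) + 12*7)*(-33))*(-5) = ((24 - 12 + 84)*(-33))*(-5) = (96*(-33))*(-5) = -3168*(-5) = 15840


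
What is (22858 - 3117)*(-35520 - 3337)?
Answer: -767076037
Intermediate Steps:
(22858 - 3117)*(-35520 - 3337) = 19741*(-38857) = -767076037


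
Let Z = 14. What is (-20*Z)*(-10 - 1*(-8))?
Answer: 560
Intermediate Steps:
(-20*Z)*(-10 - 1*(-8)) = (-20*14)*(-10 - 1*(-8)) = -280*(-10 + 8) = -280*(-2) = 560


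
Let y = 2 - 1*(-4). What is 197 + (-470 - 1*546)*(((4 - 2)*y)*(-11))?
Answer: 134309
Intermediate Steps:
y = 6 (y = 2 + 4 = 6)
197 + (-470 - 1*546)*(((4 - 2)*y)*(-11)) = 197 + (-470 - 1*546)*(((4 - 2)*6)*(-11)) = 197 + (-470 - 546)*((2*6)*(-11)) = 197 - 12192*(-11) = 197 - 1016*(-132) = 197 + 134112 = 134309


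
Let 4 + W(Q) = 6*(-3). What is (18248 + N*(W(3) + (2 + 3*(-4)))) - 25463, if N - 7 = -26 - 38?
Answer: -5391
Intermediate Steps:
W(Q) = -22 (W(Q) = -4 + 6*(-3) = -4 - 18 = -22)
N = -57 (N = 7 + (-26 - 38) = 7 - 64 = -57)
(18248 + N*(W(3) + (2 + 3*(-4)))) - 25463 = (18248 - 57*(-22 + (2 + 3*(-4)))) - 25463 = (18248 - 57*(-22 + (2 - 12))) - 25463 = (18248 - 57*(-22 - 10)) - 25463 = (18248 - 57*(-32)) - 25463 = (18248 + 1824) - 25463 = 20072 - 25463 = -5391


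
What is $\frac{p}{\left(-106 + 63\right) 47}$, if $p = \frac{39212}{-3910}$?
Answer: $\frac{19606}{3951055} \approx 0.0049622$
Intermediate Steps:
$p = - \frac{19606}{1955}$ ($p = 39212 \left(- \frac{1}{3910}\right) = - \frac{19606}{1955} \approx -10.029$)
$\frac{p}{\left(-106 + 63\right) 47} = - \frac{19606}{1955 \left(-106 + 63\right) 47} = - \frac{19606}{1955 \left(\left(-43\right) 47\right)} = - \frac{19606}{1955 \left(-2021\right)} = \left(- \frac{19606}{1955}\right) \left(- \frac{1}{2021}\right) = \frac{19606}{3951055}$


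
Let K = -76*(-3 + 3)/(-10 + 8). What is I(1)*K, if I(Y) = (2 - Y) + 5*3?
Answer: 0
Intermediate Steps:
I(Y) = 17 - Y (I(Y) = (2 - Y) + 15 = 17 - Y)
K = 0 (K = -0/(-2) = -0*(-1)/2 = -76*0 = 0)
I(1)*K = (17 - 1*1)*0 = (17 - 1)*0 = 16*0 = 0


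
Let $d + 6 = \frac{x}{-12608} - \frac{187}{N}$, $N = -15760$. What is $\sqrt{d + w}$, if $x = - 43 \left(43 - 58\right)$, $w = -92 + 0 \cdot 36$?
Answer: $\frac{i \sqrt{6087691045}}{7880} \approx 9.9015 i$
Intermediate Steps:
$w = -92$ ($w = -92 + 0 = -92$)
$x = 645$ ($x = \left(-43\right) \left(-15\right) = 645$)
$d = - \frac{380717}{63040}$ ($d = -6 + \left(\frac{645}{-12608} - \frac{187}{-15760}\right) = -6 + \left(645 \left(- \frac{1}{12608}\right) - - \frac{187}{15760}\right) = -6 + \left(- \frac{645}{12608} + \frac{187}{15760}\right) = -6 - \frac{2477}{63040} = - \frac{380717}{63040} \approx -6.0393$)
$\sqrt{d + w} = \sqrt{- \frac{380717}{63040} - 92} = \sqrt{- \frac{6180397}{63040}} = \frac{i \sqrt{6087691045}}{7880}$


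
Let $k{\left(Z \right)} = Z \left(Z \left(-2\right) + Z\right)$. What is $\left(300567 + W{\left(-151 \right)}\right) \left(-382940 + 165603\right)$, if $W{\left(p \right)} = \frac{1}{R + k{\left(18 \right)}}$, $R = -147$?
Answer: $- \frac{30767759249872}{471} \approx -6.5324 \cdot 10^{10}$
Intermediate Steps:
$k{\left(Z \right)} = - Z^{2}$ ($k{\left(Z \right)} = Z \left(- 2 Z + Z\right) = Z \left(- Z\right) = - Z^{2}$)
$W{\left(p \right)} = - \frac{1}{471}$ ($W{\left(p \right)} = \frac{1}{-147 - 18^{2}} = \frac{1}{-147 - 324} = \frac{1}{-471} = - \frac{1}{471}$)
$\left(300567 + W{\left(-151 \right)}\right) \left(-382940 + 165603\right) = \left(300567 - \frac{1}{471}\right) \left(-382940 + 165603\right) = \frac{141567056}{471} \left(-217337\right) = - \frac{30767759249872}{471}$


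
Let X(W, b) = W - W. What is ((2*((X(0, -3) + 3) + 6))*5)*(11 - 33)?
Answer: -1980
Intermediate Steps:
X(W, b) = 0
((2*((X(0, -3) + 3) + 6))*5)*(11 - 33) = ((2*((0 + 3) + 6))*5)*(11 - 33) = ((2*(3 + 6))*5)*(-22) = ((2*9)*5)*(-22) = (18*5)*(-22) = 90*(-22) = -1980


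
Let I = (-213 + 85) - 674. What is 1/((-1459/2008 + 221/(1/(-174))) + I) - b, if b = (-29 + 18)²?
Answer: -9538130355/78827507 ≈ -121.00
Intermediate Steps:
b = 121 (b = (-11)² = 121)
I = -802 (I = -128 - 674 = -802)
1/((-1459/2008 + 221/(1/(-174))) + I) - b = 1/((-1459/2008 + 221/(1/(-174))) - 802) - 1*121 = 1/((-1459*1/2008 + 221/(-1/174)) - 802) - 121 = 1/((-1459/2008 + 221*(-174)) - 802) - 121 = 1/((-1459/2008 - 38454) - 802) - 121 = 1/(-77217091/2008 - 802) - 121 = 1/(-78827507/2008) - 121 = -2008/78827507 - 121 = -9538130355/78827507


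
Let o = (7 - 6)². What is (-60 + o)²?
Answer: 3481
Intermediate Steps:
o = 1 (o = 1² = 1)
(-60 + o)² = (-60 + 1)² = (-59)² = 3481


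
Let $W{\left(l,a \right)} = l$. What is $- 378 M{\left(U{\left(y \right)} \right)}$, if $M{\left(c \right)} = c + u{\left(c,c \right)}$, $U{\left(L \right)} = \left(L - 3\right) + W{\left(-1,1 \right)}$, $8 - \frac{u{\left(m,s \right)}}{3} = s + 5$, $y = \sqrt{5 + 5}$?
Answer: $-6426 + 756 \sqrt{10} \approx -4035.3$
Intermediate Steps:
$y = \sqrt{10} \approx 3.1623$
$u{\left(m,s \right)} = 9 - 3 s$ ($u{\left(m,s \right)} = 24 - 3 \left(s + 5\right) = 24 - 3 \left(5 + s\right) = 24 - \left(15 + 3 s\right) = 9 - 3 s$)
$U{\left(L \right)} = -4 + L$ ($U{\left(L \right)} = \left(L - 3\right) - 1 = \left(-3 + L\right) - 1 = -4 + L$)
$M{\left(c \right)} = 9 - 2 c$ ($M{\left(c \right)} = c - \left(-9 + 3 c\right) = 9 - 2 c$)
$- 378 M{\left(U{\left(y \right)} \right)} = - 378 \left(9 - 2 \left(-4 + \sqrt{10}\right)\right) = - 378 \left(9 + \left(8 - 2 \sqrt{10}\right)\right) = - 378 \left(17 - 2 \sqrt{10}\right) = -6426 + 756 \sqrt{10}$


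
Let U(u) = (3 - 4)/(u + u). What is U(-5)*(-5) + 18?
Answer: 35/2 ≈ 17.500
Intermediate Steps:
U(u) = -1/(2*u)
U(-5)*(-5) + 18 = -½/(-5)*(-5) + 18 = -½*(-⅕)*(-5) + 18 = (⅒)*(-5) + 18 = -½ + 18 = 35/2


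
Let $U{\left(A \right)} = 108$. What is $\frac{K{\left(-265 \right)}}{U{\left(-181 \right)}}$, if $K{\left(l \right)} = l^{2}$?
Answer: $\frac{70225}{108} \approx 650.23$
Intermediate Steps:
$\frac{K{\left(-265 \right)}}{U{\left(-181 \right)}} = \frac{\left(-265\right)^{2}}{108} = 70225 \cdot \frac{1}{108} = \frac{70225}{108}$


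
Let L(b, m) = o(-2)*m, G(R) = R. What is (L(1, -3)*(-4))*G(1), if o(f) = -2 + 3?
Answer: 12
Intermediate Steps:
o(f) = 1
L(b, m) = m (L(b, m) = 1*m = m)
(L(1, -3)*(-4))*G(1) = -3*(-4)*1 = 12*1 = 12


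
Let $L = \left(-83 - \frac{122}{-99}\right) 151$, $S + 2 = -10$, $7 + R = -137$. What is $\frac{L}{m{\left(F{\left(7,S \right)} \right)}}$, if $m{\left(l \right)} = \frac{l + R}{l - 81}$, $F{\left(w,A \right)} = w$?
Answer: $- \frac{90453530}{13563} \approx -6669.1$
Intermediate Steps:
$R = -144$ ($R = -7 - 137 = -144$)
$S = -12$ ($S = -2 - 10 = -12$)
$L = - \frac{1222345}{99}$ ($L = \left(-83 - - \frac{122}{99}\right) 151 = \left(-83 + \frac{122}{99}\right) 151 = \left(- \frac{8095}{99}\right) 151 = - \frac{1222345}{99} \approx -12347.0$)
$m{\left(l \right)} = \frac{-144 + l}{-81 + l}$ ($m{\left(l \right)} = \frac{l - 144}{l - 81} = \frac{-144 + l}{-81 + l}$)
$\frac{L}{m{\left(F{\left(7,S \right)} \right)}} = - \frac{1222345}{99 \frac{-144 + 7}{-81 + 7}} = - \frac{1222345}{99 \frac{1}{-74} \left(-137\right)} = - \frac{1222345}{99 \left(\left(- \frac{1}{74}\right) \left(-137\right)\right)} = - \frac{1222345}{99 \cdot \frac{137}{74}} = \left(- \frac{1222345}{99}\right) \frac{74}{137} = - \frac{90453530}{13563}$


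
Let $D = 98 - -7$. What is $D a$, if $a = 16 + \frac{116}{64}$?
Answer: $\frac{29925}{16} \approx 1870.3$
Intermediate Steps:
$a = \frac{285}{16}$ ($a = 16 + 116 \cdot \frac{1}{64} = 16 + \frac{29}{16} = \frac{285}{16} \approx 17.813$)
$D = 105$ ($D = 98 + 7 = 105$)
$D a = 105 \cdot \frac{285}{16} = \frac{29925}{16}$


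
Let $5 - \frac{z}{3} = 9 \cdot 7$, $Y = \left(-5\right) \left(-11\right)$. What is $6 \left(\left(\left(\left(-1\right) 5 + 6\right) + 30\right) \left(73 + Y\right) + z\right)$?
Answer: $22764$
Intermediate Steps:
$Y = 55$
$z = -174$ ($z = 15 - 3 \cdot 9 \cdot 7 = 15 - 189 = -174$)
$6 \left(\left(\left(\left(-1\right) 5 + 6\right) + 30\right) \left(73 + Y\right) + z\right) = 6 \left(\left(\left(\left(-1\right) 5 + 6\right) + 30\right) \left(73 + 55\right) - 174\right) = 6 \left(\left(\left(-5 + 6\right) + 30\right) 128 - 174\right) = 6 \left(\left(1 + 30\right) 128 - 174\right) = 6 \left(31 \cdot 128 - 174\right) = 6 \left(3968 - 174\right) = 6 \cdot 3794 = 22764$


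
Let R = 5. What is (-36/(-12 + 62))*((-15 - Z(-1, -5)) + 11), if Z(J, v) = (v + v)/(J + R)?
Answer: 27/25 ≈ 1.0800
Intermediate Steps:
Z(J, v) = 2*v/(5 + J) (Z(J, v) = (v + v)/(J + 5) = (2*v)/(5 + J) = 2*v/(5 + J))
(-36/(-12 + 62))*((-15 - Z(-1, -5)) + 11) = (-36/(-12 + 62))*((-15 - 2*(-5)/(5 - 1)) + 11) = (-36/50)*((-15 - 2*(-5)/4) + 11) = ((1/50)*(-36))*((-15 - 2*(-5)/4) + 11) = -18*((-15 - 1*(-5/2)) + 11)/25 = -18*((-15 + 5/2) + 11)/25 = -18*(-25/2 + 11)/25 = -18/25*(-3/2) = 27/25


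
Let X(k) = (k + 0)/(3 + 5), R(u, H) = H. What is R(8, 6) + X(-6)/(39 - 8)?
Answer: 741/124 ≈ 5.9758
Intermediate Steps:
X(k) = k/8
R(8, 6) + X(-6)/(39 - 8) = 6 + ((⅛)*(-6))/(39 - 8) = 6 - ¾/31 = 6 - ¾*1/31 = 6 - 3/124 = 741/124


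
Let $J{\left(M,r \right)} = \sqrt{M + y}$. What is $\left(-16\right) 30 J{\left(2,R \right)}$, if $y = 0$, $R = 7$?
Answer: $- 480 \sqrt{2} \approx -678.82$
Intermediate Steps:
$J{\left(M,r \right)} = \sqrt{M}$ ($J{\left(M,r \right)} = \sqrt{M + 0} = \sqrt{M}$)
$\left(-16\right) 30 J{\left(2,R \right)} = \left(-16\right) 30 \sqrt{2} = - 480 \sqrt{2}$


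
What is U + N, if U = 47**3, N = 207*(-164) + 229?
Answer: 70104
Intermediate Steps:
N = -33719 (N = -33948 + 229 = -33719)
U = 103823
U + N = 103823 - 33719 = 70104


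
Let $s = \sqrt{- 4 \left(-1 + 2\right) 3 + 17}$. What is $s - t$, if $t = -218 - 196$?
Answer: $414 + \sqrt{5} \approx 416.24$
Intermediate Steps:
$t = -414$ ($t = -218 - 196 = -414$)
$s = \sqrt{5}$ ($s = \sqrt{\left(-4\right) 1 \cdot 3 + 17} = \sqrt{\left(-4\right) 3 + 17} = \sqrt{-12 + 17} = \sqrt{5} \approx 2.2361$)
$s - t = \sqrt{5} - -414 = \sqrt{5} + 414 = 414 + \sqrt{5}$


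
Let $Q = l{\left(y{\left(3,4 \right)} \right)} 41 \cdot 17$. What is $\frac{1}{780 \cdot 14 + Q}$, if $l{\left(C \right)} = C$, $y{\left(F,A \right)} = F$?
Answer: $\frac{1}{13011} \approx 7.6858 \cdot 10^{-5}$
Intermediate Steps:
$Q = 2091$ ($Q = 3 \cdot 41 \cdot 17 = 123 \cdot 17 = 2091$)
$\frac{1}{780 \cdot 14 + Q} = \frac{1}{780 \cdot 14 + 2091} = \frac{1}{10920 + 2091} = \frac{1}{13011}$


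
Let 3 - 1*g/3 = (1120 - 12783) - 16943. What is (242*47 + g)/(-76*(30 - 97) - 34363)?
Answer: -97201/29271 ≈ -3.3207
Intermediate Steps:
g = 85827 (g = 9 - 3*((1120 - 12783) - 16943) = 9 - 3*(-11663 - 16943) = 9 - 3*(-28606) = 9 + 85818 = 85827)
(242*47 + g)/(-76*(30 - 97) - 34363) = (242*47 + 85827)/(-76*(30 - 97) - 34363) = (11374 + 85827)/(-76*(-67) - 34363) = 97201/(5092 - 34363) = 97201/(-29271) = 97201*(-1/29271) = -97201/29271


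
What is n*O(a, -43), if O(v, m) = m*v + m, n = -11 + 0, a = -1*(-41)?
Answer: 19866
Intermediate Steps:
a = 41
n = -11
O(v, m) = m + m*v
n*O(a, -43) = -(-473)*(1 + 41) = -(-473)*42 = -11*(-1806) = 19866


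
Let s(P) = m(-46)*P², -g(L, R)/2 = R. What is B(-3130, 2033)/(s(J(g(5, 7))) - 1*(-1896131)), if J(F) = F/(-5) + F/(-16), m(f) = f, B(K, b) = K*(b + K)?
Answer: 2746888000/1516407793 ≈ 1.8114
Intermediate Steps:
g(L, R) = -2*R
B(K, b) = K*(K + b)
J(F) = -21*F/80 (J(F) = F*(-⅕) + F*(-1/16) = -F/5 - F/16 = -21*F/80)
s(P) = -46*P²
B(-3130, 2033)/(s(J(g(5, 7))) - 1*(-1896131)) = (-3130*(-3130 + 2033))/(-46*(-(-21)*7/40)² - 1*(-1896131)) = (-3130*(-1097))/(-46*(-21/80*(-14))² + 1896131) = 3433610/(-46*(147/40)² + 1896131) = 3433610/(-46*21609/1600 + 1896131) = 3433610/(-497007/800 + 1896131) = 3433610/(1516407793/800) = 3433610*(800/1516407793) = 2746888000/1516407793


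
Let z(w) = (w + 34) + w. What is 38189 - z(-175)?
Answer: 38505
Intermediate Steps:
z(w) = 34 + 2*w (z(w) = (34 + w) + w = 34 + 2*w)
38189 - z(-175) = 38189 - (34 + 2*(-175)) = 38189 - (34 - 350) = 38189 - 1*(-316) = 38189 + 316 = 38505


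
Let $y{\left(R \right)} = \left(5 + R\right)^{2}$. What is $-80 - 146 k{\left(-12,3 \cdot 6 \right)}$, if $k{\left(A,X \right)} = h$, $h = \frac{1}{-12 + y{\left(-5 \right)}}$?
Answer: $- \frac{407}{6} \approx -67.833$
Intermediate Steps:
$h = - \frac{1}{12}$ ($h = \frac{1}{-12 + \left(5 - 5\right)^{2}} = \frac{1}{-12 + 0^{2}} = \frac{1}{-12 + 0} = \frac{1}{-12} = - \frac{1}{12} \approx -0.083333$)
$k{\left(A,X \right)} = - \frac{1}{12}$
$-80 - 146 k{\left(-12,3 \cdot 6 \right)} = -80 - - \frac{73}{6} = -80 + \frac{73}{6} = - \frac{407}{6}$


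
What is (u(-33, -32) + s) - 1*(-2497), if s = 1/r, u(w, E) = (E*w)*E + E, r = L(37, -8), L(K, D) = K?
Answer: -1159098/37 ≈ -31327.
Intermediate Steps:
r = 37
u(w, E) = E + w*E**2 (u(w, E) = w*E**2 + E = E + w*E**2)
s = 1/37 ≈ 0.027027
(u(-33, -32) + s) - 1*(-2497) = (-32*(1 - 32*(-33)) + 1/37) - 1*(-2497) = (-32*(1 + 1056) + 1/37) + 2497 = (-32*1057 + 1/37) + 2497 = (-33824 + 1/37) + 2497 = -1251487/37 + 2497 = -1159098/37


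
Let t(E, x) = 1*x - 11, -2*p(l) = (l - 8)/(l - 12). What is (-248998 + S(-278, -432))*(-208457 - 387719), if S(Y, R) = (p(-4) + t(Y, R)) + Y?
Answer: 148876698110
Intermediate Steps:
p(l) = -(-8 + l)/(2*(-12 + l)) (p(l) = -(l - 8)/(2*(l - 12)) = -(-8 + l)/(2*(-12 + l)))
t(E, x) = -11 + x (t(E, x) = x - 11 = -11 + x)
S(Y, R) = -91/8 + R + Y (S(Y, R) = ((8 - 1*(-4))/(2*(-12 - 4)) + (-11 + R)) + Y = ((½)*(8 + 4)/(-16) + (-11 + R)) + Y = ((½)*(-1/16)*12 + (-11 + R)) + Y = (-3/8 + (-11 + R)) + Y = (-91/8 + R) + Y = -91/8 + R + Y)
(-248998 + S(-278, -432))*(-208457 - 387719) = (-248998 + (-91/8 - 432 - 278))*(-208457 - 387719) = (-248998 - 5771/8)*(-596176) = -1997755/8*(-596176) = 148876698110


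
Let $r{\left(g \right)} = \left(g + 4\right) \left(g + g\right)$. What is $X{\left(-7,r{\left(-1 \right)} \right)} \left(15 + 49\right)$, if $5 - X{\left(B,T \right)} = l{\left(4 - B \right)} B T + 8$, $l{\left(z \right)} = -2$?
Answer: $5184$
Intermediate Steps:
$r{\left(g \right)} = 2 g \left(4 + g\right)$ ($r{\left(g \right)} = \left(4 + g\right) 2 g = 2 g \left(4 + g\right)$)
$X{\left(B,T \right)} = -3 + 2 B T$ ($X{\left(B,T \right)} = 5 - \left(- 2 B T + 8\right) = 5 - \left(8 - 2 B T\right) = 5 + \left(-8 + 2 B T\right) = -3 + 2 B T$)
$X{\left(-7,r{\left(-1 \right)} \right)} \left(15 + 49\right) = \left(-3 + 2 \left(-7\right) 2 \left(-1\right) \left(4 - 1\right)\right) \left(15 + 49\right) = \left(-3 + 2 \left(-7\right) 2 \left(-1\right) 3\right) 64 = \left(-3 + 2 \left(-7\right) \left(-6\right)\right) 64 = \left(-3 + 84\right) 64 = 81 \cdot 64 = 5184$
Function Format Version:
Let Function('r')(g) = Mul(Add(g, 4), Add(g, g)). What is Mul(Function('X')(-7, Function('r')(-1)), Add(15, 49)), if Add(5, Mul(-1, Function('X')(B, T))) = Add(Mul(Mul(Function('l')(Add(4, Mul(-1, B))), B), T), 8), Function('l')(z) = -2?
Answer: 5184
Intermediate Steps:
Function('r')(g) = Mul(2, g, Add(4, g)) (Function('r')(g) = Mul(Add(4, g), Mul(2, g)) = Mul(2, g, Add(4, g)))
Function('X')(B, T) = Add(-3, Mul(2, B, T)) (Function('X')(B, T) = Add(5, Mul(-1, Add(Mul(Mul(-2, B), T), 8))) = Add(5, Mul(-1, Add(Mul(-2, B, T), 8))) = Add(5, Mul(-1, Add(8, Mul(-2, B, T)))) = Add(5, Add(-8, Mul(2, B, T))) = Add(-3, Mul(2, B, T)))
Mul(Function('X')(-7, Function('r')(-1)), Add(15, 49)) = Mul(Add(-3, Mul(2, -7, Mul(2, -1, Add(4, -1)))), Add(15, 49)) = Mul(Add(-3, Mul(2, -7, Mul(2, -1, 3))), 64) = Mul(Add(-3, Mul(2, -7, -6)), 64) = Mul(Add(-3, 84), 64) = Mul(81, 64) = 5184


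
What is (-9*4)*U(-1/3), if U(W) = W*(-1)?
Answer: -12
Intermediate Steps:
U(W) = -W
(-9*4)*U(-1/3) = (-9*4)*(-(-1)/3) = -(-36)*(-1*1/3) = -(-36)*(-1)/3 = -36*1/3 = -12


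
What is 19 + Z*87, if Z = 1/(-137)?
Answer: 2516/137 ≈ 18.365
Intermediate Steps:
Z = -1/137 ≈ -0.0072993
19 + Z*87 = 19 - 1/137*87 = 19 - 87/137 = 2516/137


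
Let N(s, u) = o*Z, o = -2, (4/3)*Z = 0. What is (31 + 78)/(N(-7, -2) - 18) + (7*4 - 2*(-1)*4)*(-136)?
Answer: -88237/18 ≈ -4902.1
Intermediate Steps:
Z = 0 (Z = (¾)*0 = 0)
N(s, u) = 0 (N(s, u) = -2*0 = 0)
(31 + 78)/(N(-7, -2) - 18) + (7*4 - 2*(-1)*4)*(-136) = (31 + 78)/(0 - 18) + (7*4 - 2*(-1)*4)*(-136) = 109/(-18) + (28 + 2*4)*(-136) = 109*(-1/18) + (28 + 8)*(-136) = -109/18 + 36*(-136) = -109/18 - 4896 = -88237/18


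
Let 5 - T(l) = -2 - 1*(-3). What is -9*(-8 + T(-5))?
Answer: 36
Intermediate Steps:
T(l) = 4 (T(l) = 5 - (-2 - 1*(-3)) = 5 - (-2 + 3) = 5 - 1*1 = 5 - 1 = 4)
-9*(-8 + T(-5)) = -9*(-8 + 4) = -9*(-4) = 36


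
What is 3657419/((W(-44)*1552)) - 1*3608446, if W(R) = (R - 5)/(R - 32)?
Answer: -68534284391/19012 ≈ -3.6048e+6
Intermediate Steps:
W(R) = (-5 + R)/(-32 + R)
3657419/((W(-44)*1552)) - 1*3608446 = 3657419/((((-5 - 44)/(-32 - 44))*1552)) - 1*3608446 = 3657419/(((-49/(-76))*1552)) - 3608446 = 3657419/((-1/76*(-49)*1552)) - 3608446 = 3657419/(((49/76)*1552)) - 3608446 = 3657419/(19012/19) - 3608446 = 3657419*(19/19012) - 3608446 = 69490961/19012 - 3608446 = -68534284391/19012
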